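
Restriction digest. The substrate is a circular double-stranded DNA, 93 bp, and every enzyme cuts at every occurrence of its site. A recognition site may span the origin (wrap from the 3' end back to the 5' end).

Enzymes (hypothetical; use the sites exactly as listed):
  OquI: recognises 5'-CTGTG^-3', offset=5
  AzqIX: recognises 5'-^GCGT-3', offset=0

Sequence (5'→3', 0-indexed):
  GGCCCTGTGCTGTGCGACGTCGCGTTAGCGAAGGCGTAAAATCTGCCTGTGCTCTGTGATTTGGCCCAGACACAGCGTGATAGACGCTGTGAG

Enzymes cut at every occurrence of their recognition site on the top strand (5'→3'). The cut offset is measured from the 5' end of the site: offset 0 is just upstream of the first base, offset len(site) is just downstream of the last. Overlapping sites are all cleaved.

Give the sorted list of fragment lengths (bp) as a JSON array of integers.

Per-enzyme occurrences:
  OquI (CTGTG, off=5): starts [4, 9, 46, 53, 86] → cuts [9, 14, 51, 58, 91]
  AzqIX (GCGT, off=0): starts [21, 33, 74] → cuts [21, 33, 74]

All cut coordinates (distinct, sorted): [9, 14, 21, 33, 51, 58, 74, 91]

Fragments:
  9→14: 5 bp
  14→21: 7 bp
  21→33: 12 bp
  33→51: 18 bp
  51→58: 7 bp
  58→74: 16 bp
  74→91: 17 bp
  91→9 (wrap): 93-91+9 = 11 bp

[5,7,7,11,12,16,17,18]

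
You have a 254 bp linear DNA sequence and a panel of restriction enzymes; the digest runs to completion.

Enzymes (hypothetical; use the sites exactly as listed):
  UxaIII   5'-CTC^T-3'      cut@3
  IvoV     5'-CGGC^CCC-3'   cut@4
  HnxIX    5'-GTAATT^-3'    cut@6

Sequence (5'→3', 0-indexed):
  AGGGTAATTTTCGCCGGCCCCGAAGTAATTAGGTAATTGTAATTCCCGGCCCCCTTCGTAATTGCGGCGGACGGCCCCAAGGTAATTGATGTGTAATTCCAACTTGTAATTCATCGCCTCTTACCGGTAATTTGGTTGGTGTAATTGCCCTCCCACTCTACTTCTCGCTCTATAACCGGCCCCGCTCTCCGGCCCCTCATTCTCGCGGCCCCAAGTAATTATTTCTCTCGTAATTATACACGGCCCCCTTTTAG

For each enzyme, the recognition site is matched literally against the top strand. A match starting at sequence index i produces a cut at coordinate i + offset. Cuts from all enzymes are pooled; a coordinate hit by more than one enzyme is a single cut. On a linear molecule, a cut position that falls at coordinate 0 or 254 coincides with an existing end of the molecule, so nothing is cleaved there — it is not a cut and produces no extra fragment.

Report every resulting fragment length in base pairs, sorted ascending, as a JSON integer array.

Per-enzyme occurrences:
  UxaIII CTCT/3: at [117, 155, 167, 184, 224] ⇒ [120, 158, 170, 187, 227]
  IvoV CGGCCCC/4: at [14, 46, 71, 176, 189, 205, 240] ⇒ [18, 50, 75, 180, 193, 209, 244]
  HnxIX GTAATT/6: at [3, 24, 32, 38, 57, 81, 92, 105, 126, 140, 214, 229] ⇒ [9, 30, 38, 44, 63, 87, 98, 111, 132, 146, 220, 235]

All cut coordinates (distinct, sorted): [9, 18, 30, 38, 44, 50, 63, 75, 87, 98, 111, 120, 132, 146, 158, 170, 180, 187, 193, 209, 220, 227, 235, 244]

Fragments:
  [0,9): 9 bp
  [9,18): 9 bp
  [18,30): 12 bp
  [30,38): 8 bp
  [38,44): 6 bp
  [44,50): 6 bp
  [50,63): 13 bp
  [63,75): 12 bp
  [75,87): 12 bp
  [87,98): 11 bp
  [98,111): 13 bp
  [111,120): 9 bp
  [120,132): 12 bp
  [132,146): 14 bp
  [146,158): 12 bp
  [158,170): 12 bp
  [170,180): 10 bp
  [180,187): 7 bp
  [187,193): 6 bp
  [193,209): 16 bp
  [209,220): 11 bp
  [220,227): 7 bp
  [227,235): 8 bp
  [235,244): 9 bp
  [244,254): 10 bp

[6,6,6,7,7,8,8,9,9,9,9,10,10,11,11,12,12,12,12,12,12,13,13,14,16]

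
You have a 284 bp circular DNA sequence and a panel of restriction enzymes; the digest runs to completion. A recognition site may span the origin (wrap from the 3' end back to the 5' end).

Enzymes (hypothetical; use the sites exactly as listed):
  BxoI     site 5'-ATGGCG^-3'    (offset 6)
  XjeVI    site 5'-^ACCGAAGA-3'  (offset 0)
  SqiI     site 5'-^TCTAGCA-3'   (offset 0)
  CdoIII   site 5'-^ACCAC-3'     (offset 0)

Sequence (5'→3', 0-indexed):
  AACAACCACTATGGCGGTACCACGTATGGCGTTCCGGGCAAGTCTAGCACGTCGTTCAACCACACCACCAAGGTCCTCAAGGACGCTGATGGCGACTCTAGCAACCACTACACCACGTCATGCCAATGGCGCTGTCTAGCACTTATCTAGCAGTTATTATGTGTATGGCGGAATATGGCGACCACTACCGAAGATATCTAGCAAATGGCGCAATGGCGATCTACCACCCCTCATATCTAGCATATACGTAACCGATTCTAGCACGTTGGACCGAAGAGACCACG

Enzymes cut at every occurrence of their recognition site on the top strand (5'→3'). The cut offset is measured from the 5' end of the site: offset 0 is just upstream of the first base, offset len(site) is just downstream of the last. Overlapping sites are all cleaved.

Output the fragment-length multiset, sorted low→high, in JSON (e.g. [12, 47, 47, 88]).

Per-enzyme occurrences:
  BxoI ATGGCG/6: at [10, 25, 88, 125, 164, 174, 204, 212] ⇒ [16, 31, 94, 131, 170, 180, 210, 218]
  XjeVI ACCGAAGA/0: at [186, 269] ⇒ [186, 269]
  SqiI TCTAGCA/0: at [42, 96, 134, 145, 196, 235, 256] ⇒ [42, 96, 134, 145, 196, 235, 256]
  CdoIII ACCAC/0: at [4, 18, 58, 63, 103, 111, 180, 222, 278] ⇒ [4, 18, 58, 63, 103, 111, 180, 222, 278]

All cut coordinates (distinct, sorted): [4, 16, 18, 31, 42, 58, 63, 94, 96, 103, 111, 131, 134, 145, 170, 180, 186, 196, 210, 218, 222, 235, 256, 269, 278]

Fragment lengths:
  4→16: 12 bp
  16→18: 2 bp
  18→31: 13 bp
  31→42: 11 bp
  42→58: 16 bp
  58→63: 5 bp
  63→94: 31 bp
  94→96: 2 bp
  96→103: 7 bp
  103→111: 8 bp
  111→131: 20 bp
  131→134: 3 bp
  134→145: 11 bp
  145→170: 25 bp
  170→180: 10 bp
  180→186: 6 bp
  186→196: 10 bp
  196→210: 14 bp
  210→218: 8 bp
  218→222: 4 bp
  222→235: 13 bp
  235→256: 21 bp
  256→269: 13 bp
  269→278: 9 bp
  278→4 (wrap): 284-278+4 = 10 bp

[2,2,3,4,5,6,7,8,8,9,10,10,10,11,11,12,13,13,13,14,16,20,21,25,31]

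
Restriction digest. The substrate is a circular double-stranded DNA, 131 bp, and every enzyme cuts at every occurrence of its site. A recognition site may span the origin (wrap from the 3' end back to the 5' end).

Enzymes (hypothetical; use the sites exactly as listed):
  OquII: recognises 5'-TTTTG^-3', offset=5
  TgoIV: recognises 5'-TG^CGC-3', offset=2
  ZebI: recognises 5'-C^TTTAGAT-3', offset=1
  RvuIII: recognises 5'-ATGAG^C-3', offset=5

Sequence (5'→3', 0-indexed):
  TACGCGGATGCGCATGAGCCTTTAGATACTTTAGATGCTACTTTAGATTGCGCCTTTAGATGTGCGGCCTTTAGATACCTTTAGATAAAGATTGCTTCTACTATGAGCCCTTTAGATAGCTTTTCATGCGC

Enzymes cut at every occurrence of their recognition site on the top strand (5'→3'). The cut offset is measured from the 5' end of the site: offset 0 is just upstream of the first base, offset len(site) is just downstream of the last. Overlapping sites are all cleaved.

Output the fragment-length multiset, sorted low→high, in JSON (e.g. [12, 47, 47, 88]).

[2,3,4,8,9,9,10,12,13,15,18,28]

Scan for sites:
  OquII (TTTTG, off=5): no sites
  TgoIV (TGCGC, off=2): starts [8, 48, 126] → cuts [10, 50, 128]
  ZebI (CTTTAGAT, off=1): starts [19, 28, 40, 53, 68, 78, 109] → cuts [20, 29, 41, 54, 69, 79, 110]
  RvuIII (ATGAGC, off=5): starts [13, 102] → cuts [18, 107]

All cut coordinates (distinct, sorted): [10, 18, 20, 29, 41, 50, 54, 69, 79, 107, 110, 128]

Fragments:
  10→18: 8 bp
  18→20: 2 bp
  20→29: 9 bp
  29→41: 12 bp
  41→50: 9 bp
  50→54: 4 bp
  54→69: 15 bp
  69→79: 10 bp
  79→107: 28 bp
  107→110: 3 bp
  110→128: 18 bp
  128→10 (wrap): 131-128+10 = 13 bp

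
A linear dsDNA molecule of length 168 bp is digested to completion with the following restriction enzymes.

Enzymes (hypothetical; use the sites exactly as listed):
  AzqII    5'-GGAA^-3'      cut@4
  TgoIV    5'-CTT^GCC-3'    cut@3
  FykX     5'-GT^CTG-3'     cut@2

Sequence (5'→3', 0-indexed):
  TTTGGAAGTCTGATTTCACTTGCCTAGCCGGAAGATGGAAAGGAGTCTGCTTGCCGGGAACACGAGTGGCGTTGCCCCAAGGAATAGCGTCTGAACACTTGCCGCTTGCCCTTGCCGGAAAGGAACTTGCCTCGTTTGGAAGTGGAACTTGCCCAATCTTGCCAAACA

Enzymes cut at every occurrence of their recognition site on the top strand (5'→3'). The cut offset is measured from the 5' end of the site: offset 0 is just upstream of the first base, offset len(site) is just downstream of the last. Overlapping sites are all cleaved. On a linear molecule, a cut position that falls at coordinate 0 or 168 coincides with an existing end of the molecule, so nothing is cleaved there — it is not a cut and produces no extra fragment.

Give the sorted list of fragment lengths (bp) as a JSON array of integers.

[2,3,3,5,6,6,6,6,6,7,7,7,7,8,8,10,10,12,12,13,24]

Site scan:
  AzqII (GGAA, off=4): starts [3, 29, 36, 56, 80, 116, 121, 137, 143] → cuts [7, 33, 40, 60, 84, 120, 125, 141, 147]
  TgoIV (CTTGCC, off=3): starts [18, 49, 97, 104, 110, 125, 147, 157] → cuts [21, 52, 100, 107, 113, 128, 150, 160]
  FykX (GTCTG, off=2): starts [7, 44, 88] → cuts [9, 46, 90]

Pooled cuts: [7, 9, 21, 33, 40, 46, 52, 60, 84, 90, 100, 107, 113, 120, 125, 128, 141, 147, 150, 160]

Fragments:
  [0,7): 7 bp
  [7,9): 2 bp
  [9,21): 12 bp
  [21,33): 12 bp
  [33,40): 7 bp
  [40,46): 6 bp
  [46,52): 6 bp
  [52,60): 8 bp
  [60,84): 24 bp
  [84,90): 6 bp
  [90,100): 10 bp
  [100,107): 7 bp
  [107,113): 6 bp
  [113,120): 7 bp
  [120,125): 5 bp
  [125,128): 3 bp
  [128,141): 13 bp
  [141,147): 6 bp
  [147,150): 3 bp
  [150,160): 10 bp
  [160,168): 8 bp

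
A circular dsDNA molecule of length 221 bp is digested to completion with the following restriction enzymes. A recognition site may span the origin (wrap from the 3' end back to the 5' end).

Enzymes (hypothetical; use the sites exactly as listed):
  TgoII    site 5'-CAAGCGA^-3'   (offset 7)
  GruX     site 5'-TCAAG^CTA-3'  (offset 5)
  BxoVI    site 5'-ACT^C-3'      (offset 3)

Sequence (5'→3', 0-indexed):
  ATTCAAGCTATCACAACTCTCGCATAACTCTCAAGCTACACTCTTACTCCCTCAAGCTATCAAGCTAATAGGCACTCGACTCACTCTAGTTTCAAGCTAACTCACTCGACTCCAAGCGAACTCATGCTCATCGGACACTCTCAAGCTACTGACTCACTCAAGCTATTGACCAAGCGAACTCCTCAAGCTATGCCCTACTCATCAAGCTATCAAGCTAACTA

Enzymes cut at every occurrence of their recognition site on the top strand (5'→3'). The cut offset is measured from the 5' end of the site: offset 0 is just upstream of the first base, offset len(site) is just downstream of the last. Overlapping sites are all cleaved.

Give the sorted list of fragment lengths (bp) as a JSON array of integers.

[3,3,4,4,4,4,5,5,6,6,6,6,7,7,7,8,8,8,8,9,11,11,11,12,12,14,15,17]

Site scan:
  TgoII CAAGCGA/7: at [112, 170] ⇒ [119, 177]
  GruX TCAAGCTA/5: at [2, 30, 51, 59, 91, 140, 157, 182, 201, 209] ⇒ [7, 35, 56, 64, 96, 145, 162, 187, 206, 214]
  BxoVI ACTC/3: at [15, 26, 39, 45, 73, 78, 82, 99, 103, 108, 119, 136, 151, 155, 177, 196] ⇒ [18, 29, 42, 48, 76, 81, 85, 102, 106, 111, 122, 139, 154, 158, 180, 199]

All cut coordinates (distinct, sorted): [7, 18, 29, 35, 42, 48, 56, 64, 76, 81, 85, 96, 102, 106, 111, 119, 122, 139, 145, 154, 158, 162, 177, 180, 187, 199, 206, 214]

Fragments:
  7→18: 11 bp
  18→29: 11 bp
  29→35: 6 bp
  35→42: 7 bp
  42→48: 6 bp
  48→56: 8 bp
  56→64: 8 bp
  64→76: 12 bp
  76→81: 5 bp
  81→85: 4 bp
  85→96: 11 bp
  96→102: 6 bp
  102→106: 4 bp
  106→111: 5 bp
  111→119: 8 bp
  119→122: 3 bp
  122→139: 17 bp
  139→145: 6 bp
  145→154: 9 bp
  154→158: 4 bp
  158→162: 4 bp
  162→177: 15 bp
  177→180: 3 bp
  180→187: 7 bp
  187→199: 12 bp
  199→206: 7 bp
  206→214: 8 bp
  214→7 (wrap): 221-214+7 = 14 bp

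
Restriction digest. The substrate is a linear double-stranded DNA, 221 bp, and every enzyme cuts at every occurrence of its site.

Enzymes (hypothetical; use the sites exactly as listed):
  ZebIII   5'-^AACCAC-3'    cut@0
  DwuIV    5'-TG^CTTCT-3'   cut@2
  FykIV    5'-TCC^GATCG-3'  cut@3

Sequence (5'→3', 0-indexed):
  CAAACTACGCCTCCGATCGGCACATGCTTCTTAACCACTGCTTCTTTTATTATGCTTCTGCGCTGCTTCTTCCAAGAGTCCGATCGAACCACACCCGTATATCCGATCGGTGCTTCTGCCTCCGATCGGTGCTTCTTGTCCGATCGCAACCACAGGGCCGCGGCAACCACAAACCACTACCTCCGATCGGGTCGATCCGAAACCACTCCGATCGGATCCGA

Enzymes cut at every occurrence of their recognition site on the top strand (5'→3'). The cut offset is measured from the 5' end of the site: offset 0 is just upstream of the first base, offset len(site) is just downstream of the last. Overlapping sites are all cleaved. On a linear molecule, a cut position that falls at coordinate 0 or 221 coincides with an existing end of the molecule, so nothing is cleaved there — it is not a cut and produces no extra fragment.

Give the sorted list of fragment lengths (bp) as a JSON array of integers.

[5,6,6,7,8,8,8,9,10,11,11,12,12,13,14,14,16,16,17,18]

Scan for sites:
  ZebIII (AACCAC, off=0): starts [32, 86, 147, 164, 171, 200] → cuts [32, 86, 147, 164, 171, 200]
  DwuIV (TGCTTCT, off=2): starts [24, 38, 52, 63, 110, 129] → cuts [26, 40, 54, 65, 112, 131]
  FykIV (TCCGATCG, off=3): starts [11, 78, 101, 120, 138, 181, 206] → cuts [14, 81, 104, 123, 141, 184, 209]

All cut coordinates (distinct, sorted): [14, 26, 32, 40, 54, 65, 81, 86, 104, 112, 123, 131, 141, 147, 164, 171, 184, 200, 209]

Fragments:
  [0,14): 14 bp
  [14,26): 12 bp
  [26,32): 6 bp
  [32,40): 8 bp
  [40,54): 14 bp
  [54,65): 11 bp
  [65,81): 16 bp
  [81,86): 5 bp
  [86,104): 18 bp
  [104,112): 8 bp
  [112,123): 11 bp
  [123,131): 8 bp
  [131,141): 10 bp
  [141,147): 6 bp
  [147,164): 17 bp
  [164,171): 7 bp
  [171,184): 13 bp
  [184,200): 16 bp
  [200,209): 9 bp
  [209,221): 12 bp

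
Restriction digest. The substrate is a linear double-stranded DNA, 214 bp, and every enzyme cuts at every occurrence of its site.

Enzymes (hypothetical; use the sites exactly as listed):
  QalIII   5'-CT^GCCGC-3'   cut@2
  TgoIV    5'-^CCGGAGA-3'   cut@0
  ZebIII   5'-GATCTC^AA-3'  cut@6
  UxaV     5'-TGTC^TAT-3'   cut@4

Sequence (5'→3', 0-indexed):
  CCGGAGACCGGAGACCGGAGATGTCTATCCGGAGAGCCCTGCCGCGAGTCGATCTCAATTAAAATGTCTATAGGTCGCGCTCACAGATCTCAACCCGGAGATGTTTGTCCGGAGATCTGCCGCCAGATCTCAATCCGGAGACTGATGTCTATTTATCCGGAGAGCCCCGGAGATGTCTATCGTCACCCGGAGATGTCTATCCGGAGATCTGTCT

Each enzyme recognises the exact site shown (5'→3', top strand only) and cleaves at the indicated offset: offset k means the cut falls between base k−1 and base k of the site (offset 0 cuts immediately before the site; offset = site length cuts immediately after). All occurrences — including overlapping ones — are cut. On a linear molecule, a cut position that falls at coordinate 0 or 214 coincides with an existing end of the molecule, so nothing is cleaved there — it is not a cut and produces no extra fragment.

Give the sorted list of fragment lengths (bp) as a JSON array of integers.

[3,3,3,3,7,7,7,9,10,10,11,11,11,12,12,13,14,14,15,16,23]

Scan for sites:
  QalIII (CTGCCGC, off=2): starts [38, 116] → cuts [40, 118]
  TgoIV (CCGGAGA, off=0): starts [0, 7, 14, 28, 94, 108, 134, 156, 166, 186, 200] → cuts [7, 14, 28, 94, 108, 134, 156, 166, 186, 200] (position 0 is a terminus of the linear molecule — no cut)
  ZebIII (GATCTCAA, off=6): starts [50, 85, 125] → cuts [56, 91, 131]
  UxaV (TGTCTAT, off=4): starts [21, 64, 145, 173, 193] → cuts [25, 68, 149, 177, 197]

All cut coordinates (distinct, sorted): [7, 14, 25, 28, 40, 56, 68, 91, 94, 108, 118, 131, 134, 149, 156, 166, 177, 186, 197, 200]

Fragments:
  [0,7): 7 bp
  [7,14): 7 bp
  [14,25): 11 bp
  [25,28): 3 bp
  [28,40): 12 bp
  [40,56): 16 bp
  [56,68): 12 bp
  [68,91): 23 bp
  [91,94): 3 bp
  [94,108): 14 bp
  [108,118): 10 bp
  [118,131): 13 bp
  [131,134): 3 bp
  [134,149): 15 bp
  [149,156): 7 bp
  [156,166): 10 bp
  [166,177): 11 bp
  [177,186): 9 bp
  [186,197): 11 bp
  [197,200): 3 bp
  [200,214): 14 bp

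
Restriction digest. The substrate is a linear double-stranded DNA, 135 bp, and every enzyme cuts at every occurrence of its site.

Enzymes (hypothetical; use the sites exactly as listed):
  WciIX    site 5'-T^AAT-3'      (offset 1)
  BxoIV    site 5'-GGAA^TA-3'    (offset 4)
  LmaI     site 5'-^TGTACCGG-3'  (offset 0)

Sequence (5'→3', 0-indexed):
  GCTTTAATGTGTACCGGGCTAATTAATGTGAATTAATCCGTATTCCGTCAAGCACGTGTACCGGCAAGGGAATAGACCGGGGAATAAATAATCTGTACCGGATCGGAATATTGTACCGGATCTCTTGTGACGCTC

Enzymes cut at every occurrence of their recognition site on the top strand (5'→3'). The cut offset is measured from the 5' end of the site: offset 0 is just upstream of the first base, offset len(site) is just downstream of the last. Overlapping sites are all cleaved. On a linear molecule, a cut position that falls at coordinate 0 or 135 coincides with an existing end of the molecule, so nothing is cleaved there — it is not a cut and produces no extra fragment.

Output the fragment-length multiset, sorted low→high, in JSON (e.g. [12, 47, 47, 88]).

[3,4,4,4,5,5,10,11,12,15,16,22,24]

Scan for sites:
  WciIX TAAT/1: at [4, 19, 23, 33, 88] ⇒ [5, 20, 24, 34, 89]
  BxoIV GGAATA/4: at [68, 80, 104] ⇒ [72, 84, 108]
  LmaI TGTACCGG/0: at [9, 56, 93, 111] ⇒ [9, 56, 93, 111]

All cut coordinates (distinct, sorted): [5, 9, 20, 24, 34, 56, 72, 84, 89, 93, 108, 111]

Fragments:
  [0,5): 5 bp
  [5,9): 4 bp
  [9,20): 11 bp
  [20,24): 4 bp
  [24,34): 10 bp
  [34,56): 22 bp
  [56,72): 16 bp
  [72,84): 12 bp
  [84,89): 5 bp
  [89,93): 4 bp
  [93,108): 15 bp
  [108,111): 3 bp
  [111,135): 24 bp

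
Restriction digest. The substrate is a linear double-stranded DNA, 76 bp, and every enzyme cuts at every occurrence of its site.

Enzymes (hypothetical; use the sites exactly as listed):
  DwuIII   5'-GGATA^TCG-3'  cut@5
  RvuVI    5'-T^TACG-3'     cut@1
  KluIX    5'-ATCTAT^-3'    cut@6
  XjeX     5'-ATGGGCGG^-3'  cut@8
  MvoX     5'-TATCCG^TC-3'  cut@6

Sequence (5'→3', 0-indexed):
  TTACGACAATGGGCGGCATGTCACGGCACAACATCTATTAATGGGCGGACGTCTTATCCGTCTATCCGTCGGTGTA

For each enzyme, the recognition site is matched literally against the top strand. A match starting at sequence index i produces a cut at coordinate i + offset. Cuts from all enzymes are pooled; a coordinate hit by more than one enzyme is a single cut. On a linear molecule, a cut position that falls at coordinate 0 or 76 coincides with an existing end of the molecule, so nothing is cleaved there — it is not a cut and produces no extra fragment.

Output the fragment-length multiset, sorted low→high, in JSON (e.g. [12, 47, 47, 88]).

Site scan:
  DwuIII (GGATATCG, off=5): no sites
  RvuVI TTACG/1: at [0] ⇒ [1]
  KluIX ATCTAT/6: at [32] ⇒ [38]
  XjeX ATGGGCGG/8: at [8, 40] ⇒ [16, 48]
  MvoX TATCCGTC/6: at [54, 62] ⇒ [60, 68]

All cut coordinates (distinct, sorted): [1, 16, 38, 48, 60, 68]

Fragments:
  [0,1): 1 bp
  [1,16): 15 bp
  [16,38): 22 bp
  [38,48): 10 bp
  [48,60): 12 bp
  [60,68): 8 bp
  [68,76): 8 bp

[1,8,8,10,12,15,22]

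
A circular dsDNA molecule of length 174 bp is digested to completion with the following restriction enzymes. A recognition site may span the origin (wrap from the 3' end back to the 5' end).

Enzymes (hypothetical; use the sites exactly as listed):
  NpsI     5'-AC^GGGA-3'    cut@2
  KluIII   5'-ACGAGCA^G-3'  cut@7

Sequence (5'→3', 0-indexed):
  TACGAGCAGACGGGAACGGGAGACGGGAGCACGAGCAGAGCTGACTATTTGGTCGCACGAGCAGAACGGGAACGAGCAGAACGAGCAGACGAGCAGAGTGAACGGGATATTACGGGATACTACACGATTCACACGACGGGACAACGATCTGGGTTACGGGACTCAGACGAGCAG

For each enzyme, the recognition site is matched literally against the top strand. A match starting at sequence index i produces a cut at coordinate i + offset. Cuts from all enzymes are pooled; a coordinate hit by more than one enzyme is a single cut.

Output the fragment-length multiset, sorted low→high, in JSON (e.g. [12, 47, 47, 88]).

Site scan:
  NpsI (ACGGGA, off=2): starts [9, 15, 22, 65, 101, 111, 135, 155] → cuts [11, 17, 24, 67, 103, 113, 137, 157]
  KluIII (ACGAGCAG, off=7): starts [1, 30, 56, 71, 80, 88, 166] → cuts [8, 37, 63, 78, 87, 95, 173]

All cut coordinates (distinct, sorted): [8, 11, 17, 24, 37, 63, 67, 78, 87, 95, 103, 113, 137, 157, 173]

Fragment lengths:
  8→11: 3 bp
  11→17: 6 bp
  17→24: 7 bp
  24→37: 13 bp
  37→63: 26 bp
  63→67: 4 bp
  67→78: 11 bp
  78→87: 9 bp
  87→95: 8 bp
  95→103: 8 bp
  103→113: 10 bp
  113→137: 24 bp
  137→157: 20 bp
  157→173: 16 bp
  173→8 (wrap): 174-173+8 = 9 bp

[3,4,6,7,8,8,9,9,10,11,13,16,20,24,26]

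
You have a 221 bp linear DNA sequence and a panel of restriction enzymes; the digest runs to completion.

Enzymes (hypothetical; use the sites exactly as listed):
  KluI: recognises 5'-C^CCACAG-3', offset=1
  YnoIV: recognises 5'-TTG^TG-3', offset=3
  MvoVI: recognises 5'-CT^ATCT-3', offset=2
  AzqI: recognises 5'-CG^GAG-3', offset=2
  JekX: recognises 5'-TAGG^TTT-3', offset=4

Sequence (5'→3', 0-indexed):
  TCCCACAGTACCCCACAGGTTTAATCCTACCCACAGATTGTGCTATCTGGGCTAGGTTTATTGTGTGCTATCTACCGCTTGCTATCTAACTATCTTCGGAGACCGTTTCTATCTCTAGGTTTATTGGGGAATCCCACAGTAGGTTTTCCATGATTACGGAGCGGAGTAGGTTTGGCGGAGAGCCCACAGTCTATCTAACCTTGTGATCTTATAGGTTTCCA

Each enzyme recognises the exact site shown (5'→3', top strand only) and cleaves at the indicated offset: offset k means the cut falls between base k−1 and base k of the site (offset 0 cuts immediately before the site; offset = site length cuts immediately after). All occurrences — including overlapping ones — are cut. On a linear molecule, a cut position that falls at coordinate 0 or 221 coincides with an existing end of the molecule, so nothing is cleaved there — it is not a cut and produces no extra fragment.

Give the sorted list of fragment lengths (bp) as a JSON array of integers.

Per-enzyme occurrences:
  KluI (CCCACAG, off=1): starts [1, 11, 29, 132, 182] → cuts [2, 12, 30, 133, 183]
  YnoIV (TTGTG, off=3): starts [37, 60, 200] → cuts [40, 63, 203]
  MvoVI (CTATCT, off=2): starts [42, 67, 81, 89, 108, 190] → cuts [44, 69, 83, 91, 110, 192]
  AzqI (CGGAG, off=2): starts [96, 156, 161, 175] → cuts [98, 158, 163, 177]
  JekX (TAGGTTT, off=4): starts [52, 115, 139, 166, 211] → cuts [56, 119, 143, 170, 215]

All cut coordinates (distinct, sorted): [2, 12, 30, 40, 44, 56, 63, 69, 83, 91, 98, 110, 119, 133, 143, 158, 163, 170, 177, 183, 192, 203, 215]

Fragment lengths:
  [0,2): 2 bp
  [2,12): 10 bp
  [12,30): 18 bp
  [30,40): 10 bp
  [40,44): 4 bp
  [44,56): 12 bp
  [56,63): 7 bp
  [63,69): 6 bp
  [69,83): 14 bp
  [83,91): 8 bp
  [91,98): 7 bp
  [98,110): 12 bp
  [110,119): 9 bp
  [119,133): 14 bp
  [133,143): 10 bp
  [143,158): 15 bp
  [158,163): 5 bp
  [163,170): 7 bp
  [170,177): 7 bp
  [177,183): 6 bp
  [183,192): 9 bp
  [192,203): 11 bp
  [203,215): 12 bp
  [215,221): 6 bp

[2,4,5,6,6,6,7,7,7,7,8,9,9,10,10,10,11,12,12,12,14,14,15,18]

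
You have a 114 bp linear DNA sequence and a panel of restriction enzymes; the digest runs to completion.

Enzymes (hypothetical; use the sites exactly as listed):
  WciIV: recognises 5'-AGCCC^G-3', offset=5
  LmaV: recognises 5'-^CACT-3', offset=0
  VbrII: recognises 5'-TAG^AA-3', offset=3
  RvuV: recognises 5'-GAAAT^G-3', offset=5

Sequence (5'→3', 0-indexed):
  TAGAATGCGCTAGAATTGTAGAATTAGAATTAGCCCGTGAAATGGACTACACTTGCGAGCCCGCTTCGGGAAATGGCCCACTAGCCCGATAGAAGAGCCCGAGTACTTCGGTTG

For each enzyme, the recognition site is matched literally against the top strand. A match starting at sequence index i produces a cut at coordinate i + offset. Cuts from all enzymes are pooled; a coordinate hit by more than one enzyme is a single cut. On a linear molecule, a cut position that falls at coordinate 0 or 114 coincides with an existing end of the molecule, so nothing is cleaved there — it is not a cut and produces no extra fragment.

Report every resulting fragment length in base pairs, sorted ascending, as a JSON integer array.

Scan for sites:
  WciIV AGCCCG/5: at [31, 57, 82, 95] ⇒ [36, 62, 87, 100]
  LmaV CACT/0: at [49, 78] ⇒ [49, 78]
  VbrII TAGAA/3: at [0, 10, 18, 24, 89] ⇒ [3, 13, 21, 27, 92]
  RvuV GAAATG/5: at [38, 69] ⇒ [43, 74]

Pooled cuts: [3, 13, 21, 27, 36, 43, 49, 62, 74, 78, 87, 92, 100]

Fragment lengths:
  [0,3): 3 bp
  [3,13): 10 bp
  [13,21): 8 bp
  [21,27): 6 bp
  [27,36): 9 bp
  [36,43): 7 bp
  [43,49): 6 bp
  [49,62): 13 bp
  [62,74): 12 bp
  [74,78): 4 bp
  [78,87): 9 bp
  [87,92): 5 bp
  [92,100): 8 bp
  [100,114): 14 bp

[3,4,5,6,6,7,8,8,9,9,10,12,13,14]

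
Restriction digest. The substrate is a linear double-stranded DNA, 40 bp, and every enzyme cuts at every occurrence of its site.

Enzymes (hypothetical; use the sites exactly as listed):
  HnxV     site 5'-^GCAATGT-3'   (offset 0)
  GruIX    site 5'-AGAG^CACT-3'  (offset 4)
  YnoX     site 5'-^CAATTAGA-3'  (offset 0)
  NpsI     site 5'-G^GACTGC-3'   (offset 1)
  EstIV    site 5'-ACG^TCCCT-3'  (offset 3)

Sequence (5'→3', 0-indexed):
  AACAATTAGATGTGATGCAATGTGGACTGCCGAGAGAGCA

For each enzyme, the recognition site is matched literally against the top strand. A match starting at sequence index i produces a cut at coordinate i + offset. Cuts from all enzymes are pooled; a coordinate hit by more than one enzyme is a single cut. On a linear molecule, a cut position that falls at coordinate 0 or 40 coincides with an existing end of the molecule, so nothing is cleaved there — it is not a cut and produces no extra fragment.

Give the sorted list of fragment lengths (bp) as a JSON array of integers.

Per-enzyme occurrences:
  HnxV GCAATGT/0: at [16] ⇒ [16]
  GruIX (AGAGCACT, off=4): no sites
  YnoX CAATTAGA/0: at [2] ⇒ [2]
  NpsI GGACTGC/1: at [23] ⇒ [24]
  EstIV (ACGTCCCT, off=3): no sites

Pooled cuts: [2, 16, 24]

Fragment lengths:
  [0,2): 2 bp
  [2,16): 14 bp
  [16,24): 8 bp
  [24,40): 16 bp

[2,8,14,16]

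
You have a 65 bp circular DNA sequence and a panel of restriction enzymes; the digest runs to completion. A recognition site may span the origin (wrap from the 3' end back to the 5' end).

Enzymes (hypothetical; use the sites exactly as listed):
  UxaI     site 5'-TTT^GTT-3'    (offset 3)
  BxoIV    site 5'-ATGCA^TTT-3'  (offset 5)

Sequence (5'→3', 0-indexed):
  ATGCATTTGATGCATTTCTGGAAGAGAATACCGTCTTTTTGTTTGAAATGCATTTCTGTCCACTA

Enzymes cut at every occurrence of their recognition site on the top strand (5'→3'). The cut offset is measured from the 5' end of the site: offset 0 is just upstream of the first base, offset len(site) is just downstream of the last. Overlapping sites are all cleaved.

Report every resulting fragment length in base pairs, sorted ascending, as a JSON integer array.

[9,12,18,26]

Scan for sites:
  UxaI (TTTGTT, off=3): starts [37] → cuts [40]
  BxoIV (ATGCATTT, off=5): starts [0, 9, 47] → cuts [5, 14, 52]

All cut coordinates (distinct, sorted): [5, 14, 40, 52]

Fragments:
  5→14: 9 bp
  14→40: 26 bp
  40→52: 12 bp
  52→5 (wrap): 65-52+5 = 18 bp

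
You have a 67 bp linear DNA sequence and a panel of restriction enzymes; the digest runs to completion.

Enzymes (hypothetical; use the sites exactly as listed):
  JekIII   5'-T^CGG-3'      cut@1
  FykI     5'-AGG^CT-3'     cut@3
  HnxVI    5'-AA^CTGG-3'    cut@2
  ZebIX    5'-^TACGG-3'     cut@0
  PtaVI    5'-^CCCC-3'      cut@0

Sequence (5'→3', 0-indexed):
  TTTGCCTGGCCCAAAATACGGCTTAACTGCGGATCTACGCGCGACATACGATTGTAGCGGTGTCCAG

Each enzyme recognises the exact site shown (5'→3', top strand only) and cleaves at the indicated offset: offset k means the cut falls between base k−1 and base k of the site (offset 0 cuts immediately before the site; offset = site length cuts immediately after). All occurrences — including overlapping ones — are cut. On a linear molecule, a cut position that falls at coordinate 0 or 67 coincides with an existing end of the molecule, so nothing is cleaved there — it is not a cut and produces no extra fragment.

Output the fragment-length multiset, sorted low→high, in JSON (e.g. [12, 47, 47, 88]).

Site scan:
  JekIII (TCGG, off=1): no sites
  FykI (AGGCT, off=3): no sites
  HnxVI (AACTGG, off=2): no sites
  ZebIX TACGG/0: at [16] ⇒ [16]
  PtaVI (CCCC, off=0): no sites

Pooled cuts: [16]

Fragments:
  [0,16): 16 bp
  [16,67): 51 bp

[16,51]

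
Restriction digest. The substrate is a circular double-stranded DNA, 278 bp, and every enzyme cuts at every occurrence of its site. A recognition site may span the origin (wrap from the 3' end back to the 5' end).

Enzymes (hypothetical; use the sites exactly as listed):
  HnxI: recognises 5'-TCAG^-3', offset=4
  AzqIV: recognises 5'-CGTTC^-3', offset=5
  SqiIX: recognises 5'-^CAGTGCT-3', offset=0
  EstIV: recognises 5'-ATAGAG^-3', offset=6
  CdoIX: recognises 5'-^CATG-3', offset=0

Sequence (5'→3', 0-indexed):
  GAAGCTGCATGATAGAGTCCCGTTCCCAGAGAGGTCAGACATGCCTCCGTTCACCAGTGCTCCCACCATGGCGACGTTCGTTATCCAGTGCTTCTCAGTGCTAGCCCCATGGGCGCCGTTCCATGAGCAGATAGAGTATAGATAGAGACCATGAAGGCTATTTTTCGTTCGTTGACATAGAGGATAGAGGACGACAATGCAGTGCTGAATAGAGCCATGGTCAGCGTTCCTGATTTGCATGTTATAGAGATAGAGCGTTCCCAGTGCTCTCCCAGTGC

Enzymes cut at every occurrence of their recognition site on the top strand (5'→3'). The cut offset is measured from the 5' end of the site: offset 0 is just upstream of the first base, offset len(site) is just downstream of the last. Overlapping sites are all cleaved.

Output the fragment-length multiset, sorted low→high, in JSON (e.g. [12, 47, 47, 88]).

[1,1,1,2,2,3,5,5,6,6,7,8,8,9,9,10,10,10,11,12,12,12,13,13,13,14,15,15,21,24]

Site scan:
  HnxI (TCAG, off=4): starts [34, 94, 220] → cuts [38, 98, 224]
  AzqIV (CGTTC, off=5): starts [20, 47, 74, 116, 165, 224, 255] → cuts [25, 52, 79, 121, 170, 229, 260]
  SqiIX (CAGTGCT, off=0): starts [54, 85, 95, 199, 261] → cuts [54, 85, 95, 199, 261]
  EstIV (ATAGAG, off=6): starts [11, 130, 141, 176, 183, 208, 243, 249] → cuts [17, 136, 147, 182, 189, 214, 249, 255]
  CdoIX (CATG, off=0): starts [7, 39, 66, 107, 121, 149, 215, 237] → cuts [7, 39, 66, 107, 121, 149, 215, 237]

Pooled cuts: [7, 17, 25, 38, 39, 52, 54, 66, 79, 85, 95, 98, 107, 121, 136, 147, 149, 170, 182, 189, 199, 214, 215, 224, 229, 237, 249, 255, 260, 261]

Fragment lengths:
  7→17: 10 bp
  17→25: 8 bp
  25→38: 13 bp
  38→39: 1 bp
  39→52: 13 bp
  52→54: 2 bp
  54→66: 12 bp
  66→79: 13 bp
  79→85: 6 bp
  85→95: 10 bp
  95→98: 3 bp
  98→107: 9 bp
  107→121: 14 bp
  121→136: 15 bp
  136→147: 11 bp
  147→149: 2 bp
  149→170: 21 bp
  170→182: 12 bp
  182→189: 7 bp
  189→199: 10 bp
  199→214: 15 bp
  214→215: 1 bp
  215→224: 9 bp
  224→229: 5 bp
  229→237: 8 bp
  237→249: 12 bp
  249→255: 6 bp
  255→260: 5 bp
  260→261: 1 bp
  261→7 (wrap): 278-261+7 = 24 bp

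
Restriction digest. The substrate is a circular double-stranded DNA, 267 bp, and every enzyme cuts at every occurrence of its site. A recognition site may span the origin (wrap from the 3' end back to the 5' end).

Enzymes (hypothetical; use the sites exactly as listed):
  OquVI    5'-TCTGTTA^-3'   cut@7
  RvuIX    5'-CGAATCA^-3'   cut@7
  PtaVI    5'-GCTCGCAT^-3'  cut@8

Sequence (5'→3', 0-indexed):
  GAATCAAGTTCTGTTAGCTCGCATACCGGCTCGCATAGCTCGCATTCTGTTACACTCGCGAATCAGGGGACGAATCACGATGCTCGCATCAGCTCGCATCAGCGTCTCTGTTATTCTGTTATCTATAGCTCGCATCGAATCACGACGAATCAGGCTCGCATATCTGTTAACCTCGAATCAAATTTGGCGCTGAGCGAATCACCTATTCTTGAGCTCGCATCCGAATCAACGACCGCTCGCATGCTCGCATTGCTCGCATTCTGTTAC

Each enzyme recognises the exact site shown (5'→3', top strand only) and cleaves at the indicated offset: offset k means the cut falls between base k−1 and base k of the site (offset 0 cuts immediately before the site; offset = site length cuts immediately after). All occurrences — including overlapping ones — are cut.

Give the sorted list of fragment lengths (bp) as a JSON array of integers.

Per-enzyme occurrences:
  OquVI (TCTGTTA, off=7): starts [9, 45, 106, 114, 162, 259] → cuts [16, 52, 113, 121, 169, 266]
  RvuIX (CGAATCA, off=7): starts [58, 70, 135, 145, 173, 194, 221, 266] → cuts [6, 65, 77, 142, 152, 180, 201, 228]
  PtaVI (GCTCGCAT, off=8): starts [16, 28, 37, 81, 91, 127, 153, 212, 234, 242, 251] → cuts [24, 36, 45, 89, 99, 135, 161, 220, 242, 250, 259]

All cut coordinates (distinct, sorted): [6, 16, 24, 36, 45, 52, 65, 77, 89, 99, 113, 121, 135, 142, 152, 161, 169, 180, 201, 220, 228, 242, 250, 259, 266]

Fragments:
  6→16: 10 bp
  16→24: 8 bp
  24→36: 12 bp
  36→45: 9 bp
  45→52: 7 bp
  52→65: 13 bp
  65→77: 12 bp
  77→89: 12 bp
  89→99: 10 bp
  99→113: 14 bp
  113→121: 8 bp
  121→135: 14 bp
  135→142: 7 bp
  142→152: 10 bp
  152→161: 9 bp
  161→169: 8 bp
  169→180: 11 bp
  180→201: 21 bp
  201→220: 19 bp
  220→228: 8 bp
  228→242: 14 bp
  242→250: 8 bp
  250→259: 9 bp
  259→266: 7 bp
  266→6 (wrap): 267-266+6 = 7 bp

[7,7,7,7,8,8,8,8,8,9,9,9,10,10,10,11,12,12,12,13,14,14,14,19,21]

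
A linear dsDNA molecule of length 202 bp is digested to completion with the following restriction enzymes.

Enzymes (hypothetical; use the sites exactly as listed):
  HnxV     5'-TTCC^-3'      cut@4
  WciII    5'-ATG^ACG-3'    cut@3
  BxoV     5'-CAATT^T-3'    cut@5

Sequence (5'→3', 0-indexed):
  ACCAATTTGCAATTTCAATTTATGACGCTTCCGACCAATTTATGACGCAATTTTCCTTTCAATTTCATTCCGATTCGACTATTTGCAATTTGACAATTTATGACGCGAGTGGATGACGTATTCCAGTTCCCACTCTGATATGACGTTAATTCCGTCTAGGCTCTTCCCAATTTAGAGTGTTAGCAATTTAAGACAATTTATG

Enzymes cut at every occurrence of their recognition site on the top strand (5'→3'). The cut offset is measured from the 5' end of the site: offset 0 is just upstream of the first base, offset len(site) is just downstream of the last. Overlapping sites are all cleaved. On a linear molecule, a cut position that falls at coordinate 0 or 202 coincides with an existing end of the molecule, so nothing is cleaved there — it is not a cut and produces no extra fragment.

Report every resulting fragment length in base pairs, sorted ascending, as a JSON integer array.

Per-enzyme occurrences:
  HnxV (TTCC, off=4): starts [28, 52, 67, 120, 126, 149, 163] → cuts [32, 56, 71, 124, 130, 153, 167]
  WciII (ATGACG, off=3): starts [21, 41, 99, 112, 139] → cuts [24, 44, 102, 115, 142]
  BxoV (CAATTT, off=5): starts [2, 9, 15, 35, 47, 59, 85, 93, 167, 183, 193] → cuts [7, 14, 20, 40, 52, 64, 90, 98, 172, 188, 198]

Pooled cuts: [7, 14, 20, 24, 32, 40, 44, 52, 56, 64, 71, 90, 98, 102, 115, 124, 130, 142, 153, 167, 172, 188, 198]

Fragments:
  [0,7): 7 bp
  [7,14): 7 bp
  [14,20): 6 bp
  [20,24): 4 bp
  [24,32): 8 bp
  [32,40): 8 bp
  [40,44): 4 bp
  [44,52): 8 bp
  [52,56): 4 bp
  [56,64): 8 bp
  [64,71): 7 bp
  [71,90): 19 bp
  [90,98): 8 bp
  [98,102): 4 bp
  [102,115): 13 bp
  [115,124): 9 bp
  [124,130): 6 bp
  [130,142): 12 bp
  [142,153): 11 bp
  [153,167): 14 bp
  [167,172): 5 bp
  [172,188): 16 bp
  [188,198): 10 bp
  [198,202): 4 bp

[4,4,4,4,4,5,6,6,7,7,7,8,8,8,8,8,9,10,11,12,13,14,16,19]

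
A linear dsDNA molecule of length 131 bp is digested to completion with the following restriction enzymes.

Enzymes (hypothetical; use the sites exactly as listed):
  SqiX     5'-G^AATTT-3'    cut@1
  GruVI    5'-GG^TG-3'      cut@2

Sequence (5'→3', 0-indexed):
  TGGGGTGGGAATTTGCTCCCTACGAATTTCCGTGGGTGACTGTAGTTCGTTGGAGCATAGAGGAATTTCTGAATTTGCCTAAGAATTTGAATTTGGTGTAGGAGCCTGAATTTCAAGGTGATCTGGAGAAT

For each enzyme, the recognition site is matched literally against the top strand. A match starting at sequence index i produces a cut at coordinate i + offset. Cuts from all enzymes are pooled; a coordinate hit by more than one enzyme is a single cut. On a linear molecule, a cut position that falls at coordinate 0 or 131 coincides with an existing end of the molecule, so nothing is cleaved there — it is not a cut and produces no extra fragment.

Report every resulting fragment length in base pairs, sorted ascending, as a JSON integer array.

Per-enzyme occurrences:
  SqiX (GAATTT, off=1): starts [8, 23, 62, 70, 82, 88, 107] → cuts [9, 24, 63, 71, 83, 89, 108]
  GruVI (GGTG, off=2): starts [3, 34, 94, 116] → cuts [5, 36, 96, 118]

All cut coordinates (distinct, sorted): [5, 9, 24, 36, 63, 71, 83, 89, 96, 108, 118]

Fragment lengths:
  [0,5): 5 bp
  [5,9): 4 bp
  [9,24): 15 bp
  [24,36): 12 bp
  [36,63): 27 bp
  [63,71): 8 bp
  [71,83): 12 bp
  [83,89): 6 bp
  [89,96): 7 bp
  [96,108): 12 bp
  [108,118): 10 bp
  [118,131): 13 bp

[4,5,6,7,8,10,12,12,12,13,15,27]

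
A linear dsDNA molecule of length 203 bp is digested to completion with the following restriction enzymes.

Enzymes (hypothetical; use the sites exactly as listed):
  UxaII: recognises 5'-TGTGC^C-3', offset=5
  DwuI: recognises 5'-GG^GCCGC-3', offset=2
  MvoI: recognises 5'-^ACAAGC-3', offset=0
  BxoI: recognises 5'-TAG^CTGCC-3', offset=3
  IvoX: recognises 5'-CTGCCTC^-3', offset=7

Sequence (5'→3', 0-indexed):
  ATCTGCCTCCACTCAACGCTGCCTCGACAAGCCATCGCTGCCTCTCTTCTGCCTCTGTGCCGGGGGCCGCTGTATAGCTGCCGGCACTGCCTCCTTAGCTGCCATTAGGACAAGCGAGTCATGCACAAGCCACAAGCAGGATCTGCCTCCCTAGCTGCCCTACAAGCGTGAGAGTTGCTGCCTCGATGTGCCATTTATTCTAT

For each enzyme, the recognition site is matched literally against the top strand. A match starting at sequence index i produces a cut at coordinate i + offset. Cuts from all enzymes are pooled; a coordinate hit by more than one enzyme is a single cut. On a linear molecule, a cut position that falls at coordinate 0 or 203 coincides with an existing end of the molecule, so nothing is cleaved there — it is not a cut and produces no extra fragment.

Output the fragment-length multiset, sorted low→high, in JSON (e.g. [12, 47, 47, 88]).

[1,5,5,5,5,7,7,7,9,11,11,12,12,15,16,16,18,18,23]

Scan for sites:
  UxaII TGTGCC/5: at [55, 186] ⇒ [60, 191]
  DwuI GGGCCGC/2: at [63] ⇒ [65]
  MvoI ACAAGC/0: at [26, 109, 124, 131, 161] ⇒ [26, 109, 124, 131, 161]
  BxoI TAGCTGCC/3: at [74, 95, 151] ⇒ [77, 98, 154]
  IvoX CTGCCTC/7: at [2, 18, 37, 48, 86, 142, 177] ⇒ [9, 25, 44, 55, 93, 149, 184]

Pooled cuts: [9, 25, 26, 44, 55, 60, 65, 77, 93, 98, 109, 124, 131, 149, 154, 161, 184, 191]

Fragment lengths:
  [0,9): 9 bp
  [9,25): 16 bp
  [25,26): 1 bp
  [26,44): 18 bp
  [44,55): 11 bp
  [55,60): 5 bp
  [60,65): 5 bp
  [65,77): 12 bp
  [77,93): 16 bp
  [93,98): 5 bp
  [98,109): 11 bp
  [109,124): 15 bp
  [124,131): 7 bp
  [131,149): 18 bp
  [149,154): 5 bp
  [154,161): 7 bp
  [161,184): 23 bp
  [184,191): 7 bp
  [191,203): 12 bp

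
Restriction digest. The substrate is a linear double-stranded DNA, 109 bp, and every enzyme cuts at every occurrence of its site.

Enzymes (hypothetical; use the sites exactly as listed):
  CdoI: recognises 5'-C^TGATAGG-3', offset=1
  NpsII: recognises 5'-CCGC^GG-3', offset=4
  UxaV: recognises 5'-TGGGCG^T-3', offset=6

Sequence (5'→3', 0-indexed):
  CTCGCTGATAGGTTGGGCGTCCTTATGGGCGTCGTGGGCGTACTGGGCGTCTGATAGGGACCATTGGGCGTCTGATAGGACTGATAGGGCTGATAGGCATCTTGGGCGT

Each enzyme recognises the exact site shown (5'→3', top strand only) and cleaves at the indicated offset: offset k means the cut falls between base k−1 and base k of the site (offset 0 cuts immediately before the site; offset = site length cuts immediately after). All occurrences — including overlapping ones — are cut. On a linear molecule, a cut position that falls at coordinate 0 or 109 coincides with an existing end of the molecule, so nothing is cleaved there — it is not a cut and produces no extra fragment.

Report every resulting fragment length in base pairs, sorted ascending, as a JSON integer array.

[1,2,2,5,9,9,9,9,12,14,18,19]

Per-enzyme occurrences:
  CdoI (CTGATAGG, off=1): starts [4, 50, 71, 80, 89] → cuts [5, 51, 72, 81, 90]
  NpsII (CCGCGG, off=4): no sites
  UxaV (TGGGCGT, off=6): starts [13, 25, 34, 43, 64, 102] → cuts [19, 31, 40, 49, 70, 108]

All cut coordinates (distinct, sorted): [5, 19, 31, 40, 49, 51, 70, 72, 81, 90, 108]

Fragments:
  [0,5): 5 bp
  [5,19): 14 bp
  [19,31): 12 bp
  [31,40): 9 bp
  [40,49): 9 bp
  [49,51): 2 bp
  [51,70): 19 bp
  [70,72): 2 bp
  [72,81): 9 bp
  [81,90): 9 bp
  [90,108): 18 bp
  [108,109): 1 bp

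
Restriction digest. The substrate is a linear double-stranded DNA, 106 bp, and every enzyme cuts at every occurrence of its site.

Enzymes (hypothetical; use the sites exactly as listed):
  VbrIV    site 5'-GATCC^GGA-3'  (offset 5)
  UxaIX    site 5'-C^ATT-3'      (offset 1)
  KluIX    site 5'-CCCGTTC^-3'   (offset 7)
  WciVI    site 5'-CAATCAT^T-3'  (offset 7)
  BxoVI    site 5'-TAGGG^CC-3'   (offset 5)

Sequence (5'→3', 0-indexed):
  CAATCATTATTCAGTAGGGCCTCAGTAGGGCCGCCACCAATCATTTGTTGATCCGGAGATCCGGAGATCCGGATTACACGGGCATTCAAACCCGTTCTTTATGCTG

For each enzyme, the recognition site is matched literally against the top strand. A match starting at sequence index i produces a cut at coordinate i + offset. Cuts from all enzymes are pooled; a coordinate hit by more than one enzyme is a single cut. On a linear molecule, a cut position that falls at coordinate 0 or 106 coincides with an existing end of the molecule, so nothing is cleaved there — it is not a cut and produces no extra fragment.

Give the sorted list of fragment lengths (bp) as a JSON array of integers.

[2,2,5,8,8,9,10,11,12,12,13,14]

Scan for sites:
  VbrIV GATCCGGA/5: at [49, 57, 65] ⇒ [54, 62, 70]
  UxaIX CATT/1: at [4, 41, 82] ⇒ [5, 42, 83]
  KluIX CCCGTTC/7: at [90] ⇒ [97]
  WciVI CAATCATT/7: at [0, 37] ⇒ [7, 44]
  BxoVI TAGGGCC/5: at [14, 25] ⇒ [19, 30]

All cut coordinates (distinct, sorted): [5, 7, 19, 30, 42, 44, 54, 62, 70, 83, 97]

Fragment lengths:
  [0,5): 5 bp
  [5,7): 2 bp
  [7,19): 12 bp
  [19,30): 11 bp
  [30,42): 12 bp
  [42,44): 2 bp
  [44,54): 10 bp
  [54,62): 8 bp
  [62,70): 8 bp
  [70,83): 13 bp
  [83,97): 14 bp
  [97,106): 9 bp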